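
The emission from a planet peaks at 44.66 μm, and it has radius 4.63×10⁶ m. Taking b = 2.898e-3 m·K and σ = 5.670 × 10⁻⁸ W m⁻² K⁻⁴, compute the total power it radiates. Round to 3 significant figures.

P ≈ 2.71×10¹⁴ W

Wien's law: T = b/λ_max = 2.898×10⁻³/4.466×10⁻⁵ = 64.8903 K.
Surface area A = 4πR² = 4π(4.63×10⁶ m)² = 2.69384×10¹⁴ m².
Then P = σAT⁴ = 5.670×10⁻⁸×2.69384×10¹⁴×(64.8903)⁴ = 2.71×10¹⁴ W.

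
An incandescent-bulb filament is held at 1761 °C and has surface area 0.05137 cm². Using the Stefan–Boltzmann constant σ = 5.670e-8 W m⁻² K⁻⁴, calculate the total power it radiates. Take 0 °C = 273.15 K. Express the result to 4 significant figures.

P ≈ 4.987 W

T = 1761 °C + 273.15 = 2034.15 K.
Area A = 0.05137 cm² = 5.137×10⁻⁶ m².
P = σAT⁴ = 5.670×10⁻⁸ × 5.137×10⁻⁶ × (2034.15)⁴ = 4.987 W.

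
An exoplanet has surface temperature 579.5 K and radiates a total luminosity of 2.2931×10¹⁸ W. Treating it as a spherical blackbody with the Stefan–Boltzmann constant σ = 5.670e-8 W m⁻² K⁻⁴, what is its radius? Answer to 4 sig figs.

R ≈ 5.342×10⁶ m

L = 4πR²σT⁴ ⇒ R = √(L/(4πσT⁴)).
σT⁴ = 6394.36 W/m², so R = √(2.2931×10¹⁸/(4π×6394.36)) = 5.342×10⁶ m.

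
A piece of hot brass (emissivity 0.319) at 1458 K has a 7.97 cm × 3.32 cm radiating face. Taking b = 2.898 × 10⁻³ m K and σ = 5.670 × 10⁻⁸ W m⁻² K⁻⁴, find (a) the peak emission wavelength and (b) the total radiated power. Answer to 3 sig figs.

(a) λ_max = b/T = 2.898×10⁻³/1458 = 1.988×10⁻⁶ m = 1.99×10³ nm.
Area A = 0.0797 × 0.0332 = 2.64604×10⁻³ m².
(b) P = εσAT⁴ = 0.319×5.670×10⁻⁸×2.64604×10⁻³×(1458)⁴ = 216 W.

λ_max ≈ 1.99×10³ nm; P ≈ 216 W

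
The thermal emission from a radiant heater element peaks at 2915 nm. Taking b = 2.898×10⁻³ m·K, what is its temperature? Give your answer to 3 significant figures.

Wien's law gives T = b/λ_max = (2.898×10⁻³ m·K)/(2.915×10⁻⁶ m) = 994 K.

T ≈ 994 K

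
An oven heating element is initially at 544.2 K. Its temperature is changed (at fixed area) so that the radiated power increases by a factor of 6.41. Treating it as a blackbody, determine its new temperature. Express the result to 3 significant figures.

P ∝ T⁴, so T₂/T₁ = (P₂/P₁)^(1/4) = (6.41)^(1/4) = 1.59116.
T₂ = 544.2 × 1.59116 = 866 K.

T₂ ≈ 866 K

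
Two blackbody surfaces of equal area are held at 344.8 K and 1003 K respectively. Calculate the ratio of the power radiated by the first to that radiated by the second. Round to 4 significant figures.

With equal areas, P₁/P₂ = (T₁/T₂)⁴ = (344.8/1003)⁴ = 0.01397.

P₁/P₂ ≈ 0.01397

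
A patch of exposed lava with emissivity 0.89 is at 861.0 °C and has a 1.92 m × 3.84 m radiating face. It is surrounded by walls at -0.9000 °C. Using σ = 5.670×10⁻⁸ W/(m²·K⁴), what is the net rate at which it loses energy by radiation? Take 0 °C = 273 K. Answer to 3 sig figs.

T = 861.0 °C + 273 = 1134.0 K.
Surroundings: T = -0.9000 °C + 273 = 272.1000 K.
Area A = 1.92 × 3.84 = 7.3728 m².
Net radiated power P_net = εσA(T⁴ − T₀⁴) = 0.89×5.670×10⁻⁸×7.3728×(1134.0⁴ − 272.1000⁴).
T⁴ − T₀⁴ = 1.65368×10¹² − 5.48169×10⁹ = 1.64820×10¹² K⁴, so P_net = 6.13×10⁵ W.

Net loss ≈ 6.13×10⁵ W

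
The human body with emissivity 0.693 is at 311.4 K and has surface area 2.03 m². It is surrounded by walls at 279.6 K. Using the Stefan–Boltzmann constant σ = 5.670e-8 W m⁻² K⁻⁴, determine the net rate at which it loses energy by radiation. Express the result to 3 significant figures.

Area A = 2.03 m².
Net radiated power P_net = εσA(T⁴ − T₀⁴) = 0.693×5.670×10⁻⁸×2.03×(311.4⁴ − 279.6⁴).
T⁴ − T₀⁴ = 9.40317×10⁹ − 6.11151×10⁹ = 3.29166×10⁹ K⁴, so P_net = 263 W.

Net loss ≈ 263 W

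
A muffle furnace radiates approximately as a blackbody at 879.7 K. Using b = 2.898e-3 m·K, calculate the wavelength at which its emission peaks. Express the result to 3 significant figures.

λ_max ≈ 3.29 μm

Wien's displacement law: λ_max = b/T = (2.898×10⁻³ m·K)/(879.7 K) = 3.294×10⁻⁶ m.
That is 3.29 μm, in the infrared range.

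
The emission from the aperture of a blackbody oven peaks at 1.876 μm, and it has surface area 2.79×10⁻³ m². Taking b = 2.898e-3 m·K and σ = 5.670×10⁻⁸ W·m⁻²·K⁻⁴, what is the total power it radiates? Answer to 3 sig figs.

P ≈ 901 W

Wien's law: T = b/λ_max = 2.898×10⁻³/1.876×10⁻⁶ = 1544.78 K.
Area A = 2.79×10⁻³ m².
Then P = σAT⁴ = 5.670×10⁻⁸×2.79×10⁻³×(1544.78)⁴ = 901 W.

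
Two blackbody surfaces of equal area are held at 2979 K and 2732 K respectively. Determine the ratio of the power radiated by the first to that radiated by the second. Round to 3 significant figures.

With equal areas, P₁/P₂ = (T₁/T₂)⁴ = (2979/2732)⁴ = 1.41.

P₁/P₂ ≈ 1.41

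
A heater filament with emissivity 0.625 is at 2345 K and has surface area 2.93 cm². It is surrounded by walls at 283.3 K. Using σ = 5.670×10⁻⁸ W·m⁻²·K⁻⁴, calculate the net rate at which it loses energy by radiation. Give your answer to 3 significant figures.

Area A = 2.93 cm² = 2.93×10⁻⁴ m².
Net radiated power P_net = εσA(T⁴ − T₀⁴) = 0.625×5.670×10⁻⁸×2.93×10⁻⁴×(2345⁴ − 283.3⁴).
T⁴ − T₀⁴ = 3.02393×10¹³ − 6.44149×10⁹ = 3.02329×10¹³ K⁴, so P_net = 314 W.

Net loss ≈ 314 W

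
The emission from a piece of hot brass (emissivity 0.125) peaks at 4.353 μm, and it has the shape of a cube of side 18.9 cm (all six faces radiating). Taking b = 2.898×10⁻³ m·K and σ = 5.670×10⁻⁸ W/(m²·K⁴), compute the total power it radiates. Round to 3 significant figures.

P ≈ 298 W

Wien's law: T = b/λ_max = 2.898×10⁻³/4.353×10⁻⁶ = 665.748 K.
Area A = 6s² = 6×(0.189 m)² = 0.214326 m².
Then P = εσAT⁴ = 0.125×5.670×10⁻⁸×0.214326×(665.748)⁴ = 298 W.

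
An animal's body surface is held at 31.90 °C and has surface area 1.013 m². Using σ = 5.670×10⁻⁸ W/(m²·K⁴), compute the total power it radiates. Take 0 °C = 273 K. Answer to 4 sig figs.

P ≈ 496.4 W

T = 31.90 °C + 273 = 304.90 K.
Area A = 1.013 m².
P = σAT⁴ = 5.670×10⁻⁸ × 1.013 × (304.90)⁴ = 496.4 W.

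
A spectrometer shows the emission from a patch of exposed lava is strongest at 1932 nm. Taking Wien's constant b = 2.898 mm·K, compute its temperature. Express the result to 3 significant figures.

Wien's law gives T = b/λ_max = (2.898×10⁻³ m·K)/(1.932×10⁻⁶ m) = 1.50×10³ K.

T ≈ 1.50×10³ K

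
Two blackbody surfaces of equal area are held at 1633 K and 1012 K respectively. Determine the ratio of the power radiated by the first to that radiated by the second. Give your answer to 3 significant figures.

With equal areas, P₁/P₂ = (T₁/T₂)⁴ = (1633/1012)⁴ = 6.78.

P₁/P₂ ≈ 6.78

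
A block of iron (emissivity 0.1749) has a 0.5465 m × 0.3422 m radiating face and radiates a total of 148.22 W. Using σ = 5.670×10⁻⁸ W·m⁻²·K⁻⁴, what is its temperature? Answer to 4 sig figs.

Area A = 0.5465 × 0.3422 = 0.187012 m².
P = εσAT⁴ ⇒ T = (P/(εσA))^(1/4) = (148.22/(0.1749×5.670×10⁻⁸×0.187012))^(1/4) = 531.7 K.

T ≈ 531.7 K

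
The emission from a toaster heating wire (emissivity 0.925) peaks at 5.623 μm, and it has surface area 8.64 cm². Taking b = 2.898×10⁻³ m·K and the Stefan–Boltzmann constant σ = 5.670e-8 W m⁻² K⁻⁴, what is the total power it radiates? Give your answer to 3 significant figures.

Wien's law: T = b/λ_max = 2.898×10⁻³/5.623×10⁻⁶ = 515.383 K.
Area A = 8.64 cm² = 8.64×10⁻⁴ m².
Then P = εσAT⁴ = 0.925×5.670×10⁻⁸×8.64×10⁻⁴×(515.383)⁴ = 3.20 W.

P ≈ 3.20 W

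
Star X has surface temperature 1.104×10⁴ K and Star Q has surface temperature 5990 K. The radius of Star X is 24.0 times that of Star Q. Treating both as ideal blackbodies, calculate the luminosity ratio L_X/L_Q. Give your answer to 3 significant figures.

L_X/L_Q ≈ 6.65×10³

L ∝ R²T⁴, so L_X/L_Q = (R_X/R_Q)²(T_X/T_Q)⁴ = (24.0)² × (1.104×10⁴/5990)⁴ = 576 × 11.5390 = 6.65×10³.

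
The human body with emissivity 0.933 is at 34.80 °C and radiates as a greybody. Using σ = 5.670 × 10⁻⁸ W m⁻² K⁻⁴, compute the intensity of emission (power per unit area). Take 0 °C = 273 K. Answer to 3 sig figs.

I ≈ 475 W/m²

T = 34.80 °C + 273 = 307.80 K.
Stefan–Boltzmann: I = εσT⁴ = 0.933 × 5.670×10⁻⁸ × (307.80)⁴ = 475 W/m².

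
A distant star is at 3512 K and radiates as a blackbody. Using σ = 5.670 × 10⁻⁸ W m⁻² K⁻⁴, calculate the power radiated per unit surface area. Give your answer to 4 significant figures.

Stefan–Boltzmann: I = σT⁴ = 5.670×10⁻⁸ × (3512)⁴ = 8.626×10⁶ W/m².

I ≈ 8.626×10⁶ W/m²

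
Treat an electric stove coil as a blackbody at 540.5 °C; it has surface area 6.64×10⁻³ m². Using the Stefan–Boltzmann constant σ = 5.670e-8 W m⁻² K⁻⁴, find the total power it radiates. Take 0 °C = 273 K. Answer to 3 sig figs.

P ≈ 165 W

T = 540.5 °C + 273 = 813.5 K.
Area A = 6.64×10⁻³ m².
P = σAT⁴ = 5.670×10⁻⁸ × 6.64×10⁻³ × (813.5)⁴ = 165 W.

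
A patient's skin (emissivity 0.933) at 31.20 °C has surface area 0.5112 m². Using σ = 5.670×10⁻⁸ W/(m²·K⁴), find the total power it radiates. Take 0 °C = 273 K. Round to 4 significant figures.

P ≈ 231.6 W

T = 31.20 °C + 273 = 304.20 K.
Area A = 0.5112 m².
P = εσAT⁴ = 0.933 × 5.670×10⁻⁸ × 0.5112 × (304.20)⁴ = 231.6 W.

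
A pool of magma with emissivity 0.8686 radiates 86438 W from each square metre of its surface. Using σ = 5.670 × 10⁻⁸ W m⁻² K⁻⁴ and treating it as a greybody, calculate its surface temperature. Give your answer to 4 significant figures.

I = εσT⁴, so T = (I/εσ)^(1/4) = (86438/(0.8686×5.670×10⁻⁸))^(1/4) = 1151 K.

T ≈ 1151 K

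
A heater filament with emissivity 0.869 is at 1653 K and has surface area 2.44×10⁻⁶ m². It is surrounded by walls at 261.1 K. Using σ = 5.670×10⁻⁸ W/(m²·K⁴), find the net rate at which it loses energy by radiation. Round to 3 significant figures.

Area A = 2.44×10⁻⁶ m².
Net radiated power P_net = εσA(T⁴ − T₀⁴) = 0.869×5.670×10⁻⁸×2.44×10⁻⁶×(1653⁴ − 261.1⁴).
T⁴ − T₀⁴ = 7.46606×10¹² − 4.64759×10⁹ = 7.46141×10¹² K⁴, so P_net = 0.897 W.

Net loss ≈ 0.897 W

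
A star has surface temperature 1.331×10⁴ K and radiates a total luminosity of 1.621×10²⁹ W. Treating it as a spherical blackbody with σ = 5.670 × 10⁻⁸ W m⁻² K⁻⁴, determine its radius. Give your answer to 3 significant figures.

R ≈ 2.69×10⁹ m

L = 4πR²σT⁴ ⇒ R = √(L/(4πσT⁴)).
σT⁴ = 1.77949×10⁹ W/m², so R = √(1.621×10²⁹/(4π×1.77949×10⁹)) = 2.69×10⁹ m.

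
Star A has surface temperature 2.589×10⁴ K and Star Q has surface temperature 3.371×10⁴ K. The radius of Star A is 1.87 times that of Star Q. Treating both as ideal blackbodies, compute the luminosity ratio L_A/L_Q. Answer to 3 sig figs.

L_A/L_Q ≈ 1.22

L ∝ R²T⁴, so L_A/L_Q = (R_A/R_Q)²(T_A/T_Q)⁴ = (1.87)² × (2.589×10⁴/3.371×10⁴)⁴ = 3.4969 × 0.347931 = 1.22.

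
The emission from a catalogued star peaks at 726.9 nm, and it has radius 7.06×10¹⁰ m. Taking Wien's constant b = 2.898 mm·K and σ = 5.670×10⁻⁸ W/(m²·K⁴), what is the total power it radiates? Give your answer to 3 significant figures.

Wien's law: T = b/λ_max = 2.898×10⁻³/7.269×10⁻⁷ = 3986.79 K.
Surface area A = 4πR² = 4π(7.06×10¹⁰ m)² = 6.26353×10²² m².
Then P = σAT⁴ = 5.670×10⁻⁸×6.26353×10²²×(3986.79)⁴ = 8.97×10²⁹ W.

P ≈ 8.97×10²⁹ W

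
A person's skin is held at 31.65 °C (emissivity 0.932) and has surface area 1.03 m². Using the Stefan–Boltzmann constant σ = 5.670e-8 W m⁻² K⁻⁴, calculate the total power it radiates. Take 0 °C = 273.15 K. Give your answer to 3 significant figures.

T = 31.65 °C + 273.15 = 304.80 K.
Area A = 1.03 m².
P = εσAT⁴ = 0.932 × 5.670×10⁻⁸ × 1.03 × (304.80)⁴ = 470 W.

P ≈ 470 W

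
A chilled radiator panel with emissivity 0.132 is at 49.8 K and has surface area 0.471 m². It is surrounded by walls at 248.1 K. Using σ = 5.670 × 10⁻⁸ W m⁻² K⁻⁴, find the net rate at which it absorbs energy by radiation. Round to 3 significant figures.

Net gain ≈ 13.3 W

Area A = 0.471 m².
Net radiated power P_net = εσA(T⁴ − T₀⁴) = 0.132×5.670×10⁻⁸×0.471×(49.8⁴ − 248.1⁴).
T⁴ − T₀⁴ = 6.15060×10⁶ − 3.78885×10⁹ = -3.78270×10⁹ K⁴, so P_net = -13.3 W — negative, meaning a net gain of 13.3 W.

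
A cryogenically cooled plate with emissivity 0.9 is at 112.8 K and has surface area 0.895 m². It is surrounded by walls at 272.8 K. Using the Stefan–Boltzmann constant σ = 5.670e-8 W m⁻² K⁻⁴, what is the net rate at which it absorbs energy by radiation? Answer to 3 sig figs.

Area A = 0.895 m².
Net radiated power P_net = εσA(T⁴ − T₀⁴) = 0.9×5.670×10⁻⁸×0.895×(112.8⁴ − 272.8⁴).
T⁴ − T₀⁴ = 1.61896×10⁸ − 5.53831×10⁹ = -5.37641×10⁹ K⁴, so P_net = -246 W — negative, meaning a net gain of 246 W.

Net gain ≈ 246 W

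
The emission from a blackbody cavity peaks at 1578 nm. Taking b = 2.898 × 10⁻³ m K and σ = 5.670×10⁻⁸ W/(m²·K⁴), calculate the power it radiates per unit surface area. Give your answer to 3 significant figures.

Wien's law: T = b/λ_max = 2.898×10⁻³/1.578×10⁻⁶ = 1836.50 K.
Then I = σT⁴ = 5.670×10⁻⁸×(1836.50)⁴ = 6.45×10⁵ W/m².

I ≈ 6.45×10⁵ W/m²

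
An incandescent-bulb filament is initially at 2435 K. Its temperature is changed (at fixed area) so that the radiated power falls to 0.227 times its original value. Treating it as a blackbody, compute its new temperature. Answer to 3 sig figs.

T₂ ≈ 1.68×10³ K

P ∝ T⁴, so T₂/T₁ = (P₂/P₁)^(1/4) = (0.227)^(1/4) = 0.690250.
T₂ = 2435 × 0.690250 = 1.68×10³ K.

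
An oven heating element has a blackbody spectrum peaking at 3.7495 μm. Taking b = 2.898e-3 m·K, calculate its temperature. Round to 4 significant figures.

T ≈ 772.9 K

Wien's law gives T = b/λ_max = (2.898×10⁻³ m·K)/(3.7495×10⁻⁶ m) = 772.9 K.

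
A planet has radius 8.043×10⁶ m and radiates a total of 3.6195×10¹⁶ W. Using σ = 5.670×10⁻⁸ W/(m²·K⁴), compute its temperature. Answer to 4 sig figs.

T ≈ 167.4 K

Surface area A = 4πR² = 4π(8.043×10⁶ m)² = 8.12917×10¹⁴ m².
P = σAT⁴ ⇒ T = (P/(σA))^(1/4) = (3.6195×10¹⁶/(5.670×10⁻⁸×8.12917×10¹⁴))^(1/4) = 167.4 K.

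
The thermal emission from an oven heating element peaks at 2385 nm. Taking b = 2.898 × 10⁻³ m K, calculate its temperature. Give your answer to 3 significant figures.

Wien's law gives T = b/λ_max = (2.898×10⁻³ m·K)/(2.385×10⁻⁶ m) = 1.22×10³ K.

T ≈ 1.22×10³ K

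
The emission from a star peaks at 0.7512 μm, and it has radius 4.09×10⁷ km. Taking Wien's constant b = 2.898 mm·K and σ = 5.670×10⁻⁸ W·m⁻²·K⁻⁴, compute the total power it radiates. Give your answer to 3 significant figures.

Wien's law: T = b/λ_max = 2.898×10⁻³/7.512×10⁻⁷ = 3857.83 K.
Surface area A = 4πR² = 4π(4.09×10¹⁰ m)² = 2.10212×10²² m².
Then P = σAT⁴ = 5.670×10⁻⁸×2.10212×10²²×(3857.83)⁴ = 2.64×10²⁹ W.

P ≈ 2.64×10²⁹ W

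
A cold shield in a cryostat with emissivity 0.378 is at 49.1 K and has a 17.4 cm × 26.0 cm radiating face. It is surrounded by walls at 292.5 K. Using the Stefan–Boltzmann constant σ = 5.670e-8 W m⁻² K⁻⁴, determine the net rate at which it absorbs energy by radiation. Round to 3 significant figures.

Area A = 0.174 × 0.260 = 0.04524 m².
Net radiated power P_net = εσA(T⁴ − T₀⁴) = 0.378×5.670×10⁻⁸×0.04524×(49.1⁴ − 292.5⁴).
T⁴ − T₀⁴ = 5.81200×10⁶ − 7.31987×10⁹ = -7.31406×10⁹ K⁴, so P_net = -7.09 W — negative, meaning a net gain of 7.09 W.

Net gain ≈ 7.09 W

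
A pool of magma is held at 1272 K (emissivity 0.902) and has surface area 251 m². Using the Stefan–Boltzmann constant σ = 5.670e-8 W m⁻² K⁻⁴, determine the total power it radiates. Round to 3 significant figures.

Area A = 251 m².
P = εσAT⁴ = 0.902 × 5.670×10⁻⁸ × 251 × (1272)⁴ = 3.36×10⁷ W.

P ≈ 3.36×10⁷ W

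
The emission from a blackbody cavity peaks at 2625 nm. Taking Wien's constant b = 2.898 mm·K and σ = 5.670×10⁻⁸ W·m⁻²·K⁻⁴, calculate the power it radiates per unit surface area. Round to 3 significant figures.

I ≈ 8.42×10⁴ W/m²

Wien's law: T = b/λ_max = 2.898×10⁻³/2.625×10⁻⁶ = 1104.00 K.
Then I = σT⁴ = 5.670×10⁻⁸×(1104.00)⁴ = 8.42×10⁴ W/m².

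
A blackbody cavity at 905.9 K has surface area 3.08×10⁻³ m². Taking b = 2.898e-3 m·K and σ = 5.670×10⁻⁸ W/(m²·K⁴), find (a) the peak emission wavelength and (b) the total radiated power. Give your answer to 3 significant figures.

(a) λ_max = b/T = 2.898×10⁻³/905.9 = 3.199×10⁻⁶ m = 3.20 μm.
Area A = 3.08×10⁻³ m².
(b) P = σAT⁴ = 5.670×10⁻⁸×3.08×10⁻³×(905.9)⁴ = 118 W.

λ_max ≈ 3.20 μm; P ≈ 118 W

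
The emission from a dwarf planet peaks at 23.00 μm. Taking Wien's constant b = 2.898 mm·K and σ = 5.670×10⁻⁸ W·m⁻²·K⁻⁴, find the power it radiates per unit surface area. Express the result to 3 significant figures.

Wien's law: T = b/λ_max = 2.898×10⁻³/2.300×10⁻⁵ = 126.000 K.
Then I = σT⁴ = 5.670×10⁻⁸×(126.000)⁴ = 14.3 W/m².

I ≈ 14.3 W/m²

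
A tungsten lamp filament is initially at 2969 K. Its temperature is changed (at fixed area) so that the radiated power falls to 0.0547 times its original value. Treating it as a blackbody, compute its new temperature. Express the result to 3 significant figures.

T₂ ≈ 1.44×10³ K

P ∝ T⁴, so T₂/T₁ = (P₂/P₁)^(1/4) = (0.0547)^(1/4) = 0.483612.
T₂ = 2969 × 0.483612 = 1.44×10³ K.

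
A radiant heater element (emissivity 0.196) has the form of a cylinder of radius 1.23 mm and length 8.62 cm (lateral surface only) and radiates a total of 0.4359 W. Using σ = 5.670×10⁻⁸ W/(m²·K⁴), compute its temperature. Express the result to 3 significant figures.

T ≈ 493 K

Lateral area A = 2πrL = 2π×1.23×10⁻³×0.0862 = 6.66181×10⁻⁴ m².
P = εσAT⁴ ⇒ T = (P/(εσA))^(1/4) = (0.4359/(0.196×5.670×10⁻⁸×6.66181×10⁻⁴))^(1/4) = 493 K.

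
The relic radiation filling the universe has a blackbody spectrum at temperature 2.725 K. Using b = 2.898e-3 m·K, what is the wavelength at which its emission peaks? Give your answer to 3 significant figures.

Wien's displacement law: λ_max = b/T = (2.898×10⁻³ m·K)/(2.725 K) = 1.063×10⁻³ m.
That is 1.06×10⁻³ m, in the microwave range.

λ_max ≈ 1.06×10⁻³ m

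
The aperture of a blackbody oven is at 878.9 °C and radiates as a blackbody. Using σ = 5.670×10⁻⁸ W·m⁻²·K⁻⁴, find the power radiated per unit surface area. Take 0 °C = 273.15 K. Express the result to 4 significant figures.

I ≈ 9.988×10⁴ W/m²

T = 878.9 °C + 273.15 = 1152.05 K.
Stefan–Boltzmann: I = σT⁴ = 5.670×10⁻⁸ × (1152.05)⁴ = 9.988×10⁴ W/m².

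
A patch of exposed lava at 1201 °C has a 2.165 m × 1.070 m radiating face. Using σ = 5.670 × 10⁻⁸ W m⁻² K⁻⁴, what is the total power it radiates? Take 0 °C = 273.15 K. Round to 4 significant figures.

P ≈ 6.203×10⁵ W

T = 1201 °C + 273.15 = 1474.15 K.
Area A = 2.165 × 1.070 = 2.31655 m².
P = σAT⁴ = 5.670×10⁻⁸ × 2.31655 × (1474.15)⁴ = 6.203×10⁵ W.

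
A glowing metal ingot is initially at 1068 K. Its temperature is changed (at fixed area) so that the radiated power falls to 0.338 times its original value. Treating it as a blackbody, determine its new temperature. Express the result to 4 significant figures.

T₂ ≈ 814.3 K

P ∝ T⁴, so T₂/T₁ = (P₂/P₁)^(1/4) = (0.338)^(1/4) = 0.762481.
T₂ = 1068 × 0.762481 = 814.3 K.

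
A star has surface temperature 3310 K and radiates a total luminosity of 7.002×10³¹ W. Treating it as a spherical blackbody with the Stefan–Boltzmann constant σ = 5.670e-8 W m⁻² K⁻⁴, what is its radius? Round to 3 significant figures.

R ≈ 9.05×10¹¹ m

L = 4πR²σT⁴ ⇒ R = √(L/(4πσT⁴)).
σT⁴ = 6.80605×10⁶ W/m², so R = √(7.002×10³¹/(4π×6.80605×10⁶)) = 9.05×10¹¹ m.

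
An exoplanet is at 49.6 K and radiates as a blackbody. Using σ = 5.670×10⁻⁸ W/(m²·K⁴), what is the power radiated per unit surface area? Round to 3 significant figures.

Stefan–Boltzmann: I = σT⁴ = 5.670×10⁻⁸ × (49.6)⁴ = 0.343 W/m².

I ≈ 0.343 W/m²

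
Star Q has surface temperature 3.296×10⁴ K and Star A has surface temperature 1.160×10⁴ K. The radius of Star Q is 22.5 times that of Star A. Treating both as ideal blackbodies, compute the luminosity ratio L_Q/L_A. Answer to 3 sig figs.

L ∝ R²T⁴, so L_Q/L_A = (R_Q/R_A)²(T_Q/T_A)⁴ = (22.5)² × (3.296×10⁴/1.160×10⁴)⁴ = 506.25 × 65.1804 = 3.30×10⁴.

L_Q/L_A ≈ 3.30×10⁴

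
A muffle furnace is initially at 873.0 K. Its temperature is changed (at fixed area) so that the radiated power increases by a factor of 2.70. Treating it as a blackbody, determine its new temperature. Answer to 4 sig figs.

T₂ ≈ 1119 K

P ∝ T⁴, so T₂/T₁ = (P₂/P₁)^(1/4) = (2.70)^(1/4) = 1.28186.
T₂ = 873.0 × 1.28186 = 1119 K.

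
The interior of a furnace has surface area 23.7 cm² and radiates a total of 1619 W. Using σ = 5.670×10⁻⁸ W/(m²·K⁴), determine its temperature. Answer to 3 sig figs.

T ≈ 1.86×10³ K

Area A = 23.7 cm² = 2.37×10⁻³ m².
P = σAT⁴ ⇒ T = (P/(σA))^(1/4) = (1619/(5.670×10⁻⁸×2.37×10⁻³))^(1/4) = 1.86×10³ K.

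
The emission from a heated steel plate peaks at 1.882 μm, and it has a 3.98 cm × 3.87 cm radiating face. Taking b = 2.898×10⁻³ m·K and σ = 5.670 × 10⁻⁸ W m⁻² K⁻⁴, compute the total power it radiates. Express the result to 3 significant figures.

Wien's law: T = b/λ_max = 2.898×10⁻³/1.882×10⁻⁶ = 1539.85 K.
Area A = 0.0398 × 0.0387 = 1.54026×10⁻³ m².
Then P = σAT⁴ = 5.670×10⁻⁸×1.54026×10⁻³×(1539.85)⁴ = 491 W.

P ≈ 491 W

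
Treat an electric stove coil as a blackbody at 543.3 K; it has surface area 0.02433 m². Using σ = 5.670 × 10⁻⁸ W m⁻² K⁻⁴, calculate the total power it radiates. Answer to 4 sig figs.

P ≈ 120.2 W

Area A = 0.02433 m².
P = σAT⁴ = 5.670×10⁻⁸ × 0.02433 × (543.3)⁴ = 120.2 W.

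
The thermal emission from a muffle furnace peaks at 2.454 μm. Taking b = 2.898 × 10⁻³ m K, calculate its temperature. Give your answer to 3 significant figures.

T ≈ 1.18×10³ K

Wien's law gives T = b/λ_max = (2.898×10⁻³ m·K)/(2.454×10⁻⁶ m) = 1.18×10³ K.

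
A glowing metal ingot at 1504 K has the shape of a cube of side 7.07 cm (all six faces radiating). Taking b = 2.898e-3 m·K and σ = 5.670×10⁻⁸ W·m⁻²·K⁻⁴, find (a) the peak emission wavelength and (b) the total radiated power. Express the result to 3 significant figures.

(a) λ_max = b/T = 2.898×10⁻³/1504 = 1.927×10⁻⁶ m = 1.93×10³ nm.
Area A = 6s² = 6×(0.0707 m)² = 0.0299909 m².
(b) P = σAT⁴ = 5.670×10⁻⁸×0.0299909×(1504)⁴ = 8.70×10³ W.

λ_max ≈ 1.93×10³ nm; P ≈ 8.70×10³ W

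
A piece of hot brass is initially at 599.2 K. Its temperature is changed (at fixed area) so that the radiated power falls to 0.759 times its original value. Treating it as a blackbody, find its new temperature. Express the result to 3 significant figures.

T₂ ≈ 559 K

P ∝ T⁴, so T₂/T₁ = (P₂/P₁)^(1/4) = (0.759)^(1/4) = 0.933384.
T₂ = 599.2 × 0.933384 = 559 K.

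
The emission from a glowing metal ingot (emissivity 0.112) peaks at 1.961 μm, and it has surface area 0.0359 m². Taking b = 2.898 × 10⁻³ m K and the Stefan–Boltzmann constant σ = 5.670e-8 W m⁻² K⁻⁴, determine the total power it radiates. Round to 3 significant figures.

Wien's law: T = b/λ_max = 2.898×10⁻³/1.961×10⁻⁶ = 1477.82 K.
Area A = 0.0359 m².
Then P = εσAT⁴ = 0.112×5.670×10⁻⁸×0.0359×(1477.82)⁴ = 1.09×10³ W.

P ≈ 1.09×10³ W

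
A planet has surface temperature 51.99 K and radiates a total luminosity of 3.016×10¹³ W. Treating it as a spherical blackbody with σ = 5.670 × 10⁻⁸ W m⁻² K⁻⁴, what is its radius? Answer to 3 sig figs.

R ≈ 2.41×10⁶ m

L = 4πR²σT⁴ ⇒ R = √(L/(4πσT⁴)).
σT⁴ = 0.414250 W/m², so R = √(3.016×10¹³/(4π×0.414250)) = 2.41×10⁶ m.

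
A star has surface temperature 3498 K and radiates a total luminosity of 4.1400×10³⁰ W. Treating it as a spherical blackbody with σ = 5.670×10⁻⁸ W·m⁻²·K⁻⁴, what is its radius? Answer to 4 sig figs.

L = 4πR²σT⁴ ⇒ R = √(L/(4πσT⁴)).
σT⁴ = 8.48911×10⁶ W/m², so R = √(4.1400×10³⁰/(4π×8.48911×10⁶)) = 1.970×10¹¹ m.

R ≈ 1.970×10¹¹ m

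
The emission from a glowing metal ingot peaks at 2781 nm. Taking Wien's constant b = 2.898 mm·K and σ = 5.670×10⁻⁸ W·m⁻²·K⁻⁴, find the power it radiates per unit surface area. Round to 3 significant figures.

I ≈ 6.69×10⁴ W/m²

Wien's law: T = b/λ_max = 2.898×10⁻³/2.781×10⁻⁶ = 1042.07 K.
Then I = σT⁴ = 5.670×10⁻⁸×(1042.07)⁴ = 6.69×10⁴ W/m².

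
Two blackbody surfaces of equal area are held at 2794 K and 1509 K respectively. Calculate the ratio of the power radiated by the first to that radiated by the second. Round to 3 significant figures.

With equal areas, P₁/P₂ = (T₁/T₂)⁴ = (2794/1509)⁴ = 11.8.

P₁/P₂ ≈ 11.8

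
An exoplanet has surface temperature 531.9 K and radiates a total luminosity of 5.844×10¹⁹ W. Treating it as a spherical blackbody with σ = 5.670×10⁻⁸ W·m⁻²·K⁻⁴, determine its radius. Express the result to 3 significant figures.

R ≈ 3.20×10⁷ m

L = 4πR²σT⁴ ⇒ R = √(L/(4πσT⁴)).
σT⁴ = 4538.40 W/m², so R = √(5.844×10¹⁹/(4π×4538.40)) = 3.20×10⁷ m.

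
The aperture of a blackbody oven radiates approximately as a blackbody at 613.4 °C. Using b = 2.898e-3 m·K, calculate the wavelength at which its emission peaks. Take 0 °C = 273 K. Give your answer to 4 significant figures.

λ_max ≈ 3.269 μm

T = 613.4 °C + 273 = 886.4 K.
Wien's displacement law: λ_max = b/T = (2.898×10⁻³ m·K)/(886.4 K) = 3.2694×10⁻⁶ m.
That is 3.269 μm, in the infrared range.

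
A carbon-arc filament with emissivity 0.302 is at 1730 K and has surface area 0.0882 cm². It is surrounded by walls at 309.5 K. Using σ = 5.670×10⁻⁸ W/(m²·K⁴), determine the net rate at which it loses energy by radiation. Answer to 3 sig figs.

Area A = 0.0882 cm² = 8.82×10⁻⁶ m².
Net radiated power P_net = εσA(T⁴ − T₀⁴) = 0.302×5.670×10⁻⁸×8.82×10⁻⁶×(1730⁴ − 309.5⁴).
T⁴ − T₀⁴ = 8.95745×10¹² − 9.17577×10⁹ = 8.94827×10¹² K⁴, so P_net = 1.35 W.

Net loss ≈ 1.35 W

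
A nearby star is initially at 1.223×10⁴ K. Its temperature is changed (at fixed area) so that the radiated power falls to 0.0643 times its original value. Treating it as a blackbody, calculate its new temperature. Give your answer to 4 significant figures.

P ∝ T⁴, so T₂/T₁ = (P₂/P₁)^(1/4) = (0.0643)^(1/4) = 0.503562.
T₂ = 1.223×10⁴ × 0.503562 = 6159 K.

T₂ ≈ 6159 K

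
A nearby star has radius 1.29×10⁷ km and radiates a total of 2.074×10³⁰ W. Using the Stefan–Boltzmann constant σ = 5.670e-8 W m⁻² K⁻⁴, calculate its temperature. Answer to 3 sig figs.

T ≈ 1.15×10⁴ K

Surface area A = 4πR² = 4π(1.29×10¹⁰ m)² = 2.09117×10²¹ m².
P = σAT⁴ ⇒ T = (P/(σA))^(1/4) = (2.074×10³⁰/(5.670×10⁻⁸×2.09117×10²¹))^(1/4) = 1.15×10⁴ K.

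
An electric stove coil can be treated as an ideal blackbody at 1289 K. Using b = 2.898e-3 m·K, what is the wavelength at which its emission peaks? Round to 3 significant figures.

λ_max ≈ 2.25 μm

Wien's displacement law: λ_max = b/T = (2.898×10⁻³ m·K)/(1289 K) = 2.248×10⁻⁶ m.
That is 2.25 μm, in the infrared range.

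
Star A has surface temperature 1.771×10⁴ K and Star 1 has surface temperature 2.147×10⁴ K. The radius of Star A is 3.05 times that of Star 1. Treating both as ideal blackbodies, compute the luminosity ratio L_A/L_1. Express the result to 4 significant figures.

L_A/L_1 ≈ 4.307

L ∝ R²T⁴, so L_A/L_1 = (R_A/R_1)²(T_A/T_1)⁴ = (3.05)² × (1.771×10⁴/2.147×10⁴)⁴ = 9.3025 × 0.462963 = 4.307.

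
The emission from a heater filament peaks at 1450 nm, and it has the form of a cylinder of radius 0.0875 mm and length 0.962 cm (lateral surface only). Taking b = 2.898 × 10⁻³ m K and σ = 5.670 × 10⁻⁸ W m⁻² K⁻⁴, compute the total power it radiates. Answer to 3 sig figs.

Wien's law: T = b/λ_max = 2.898×10⁻³/1.450×10⁻⁶ = 1998.62 K.
Lateral area A = 2πrL = 2π×8.75×10⁻⁵×9.62×10⁻³ = 5.28887×10⁻⁶ m².
Then P = σAT⁴ = 5.670×10⁻⁸×5.28887×10⁻⁶×(1998.62)⁴ = 4.78 W.

P ≈ 4.78 W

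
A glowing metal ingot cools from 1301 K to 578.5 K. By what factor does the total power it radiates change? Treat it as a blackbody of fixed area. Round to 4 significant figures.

P₂/P₁ ≈ 0.03909

P ∝ T⁴, so P₂/P₁ = (T₂/T₁)⁴ = (578.5/1301)⁴ = (0.444658)⁴ = 0.03909.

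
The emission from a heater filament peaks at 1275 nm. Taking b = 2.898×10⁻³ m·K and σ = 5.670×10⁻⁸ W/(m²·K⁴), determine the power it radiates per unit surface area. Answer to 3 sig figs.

I ≈ 1.51×10⁶ W/m²

Wien's law: T = b/λ_max = 2.898×10⁻³/1.275×10⁻⁶ = 2272.94 K.
Then I = σT⁴ = 5.670×10⁻⁸×(2272.94)⁴ = 1.51×10⁶ W/m².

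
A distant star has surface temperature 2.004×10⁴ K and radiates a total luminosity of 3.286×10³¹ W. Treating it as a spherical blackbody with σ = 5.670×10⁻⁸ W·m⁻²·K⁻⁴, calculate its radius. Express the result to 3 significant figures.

L = 4πR²σT⁴ ⇒ R = √(L/(4πσT⁴)).
σT⁴ = 9.14479×10⁹ W/m², so R = √(3.286×10³¹/(4π×9.14479×10⁹)) = 1.69×10¹⁰ m.

R ≈ 1.69×10¹⁰ m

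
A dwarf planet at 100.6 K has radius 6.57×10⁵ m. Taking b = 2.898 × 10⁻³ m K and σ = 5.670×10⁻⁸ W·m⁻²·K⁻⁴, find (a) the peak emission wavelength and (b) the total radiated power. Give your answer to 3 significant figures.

λ_max ≈ 28.8 μm; P ≈ 3.15×10¹³ W

(a) λ_max = b/T = 2.898×10⁻³/100.6 = 2.881×10⁻⁵ m = 28.8 μm.
Surface area A = 4πR² = 4π(6.57×10⁵ m)² = 5.42426×10¹² m².
(b) P = σAT⁴ = 5.670×10⁻⁸×5.42426×10¹²×(100.6)⁴ = 3.15×10¹³ W.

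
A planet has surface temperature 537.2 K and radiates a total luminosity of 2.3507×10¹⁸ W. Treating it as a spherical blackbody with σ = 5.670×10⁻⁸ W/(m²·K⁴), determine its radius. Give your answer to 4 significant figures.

R ≈ 6.294×10⁶ m

L = 4πR²σT⁴ ⇒ R = √(L/(4πσT⁴)).
σT⁴ = 4722.01 W/m², so R = √(2.3507×10¹⁸/(4π×4722.01)) = 6.294×10⁶ m.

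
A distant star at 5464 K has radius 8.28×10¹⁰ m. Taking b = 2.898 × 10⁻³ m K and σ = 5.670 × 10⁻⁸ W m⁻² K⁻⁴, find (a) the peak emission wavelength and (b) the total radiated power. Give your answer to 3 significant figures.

(a) λ_max = b/T = 2.898×10⁻³/5464 = 5.304×10⁻⁷ m = 0.530 μm.
Surface area A = 4πR² = 4π(8.28×10¹⁰ m)² = 8.61530×10²² m².
(b) P = σAT⁴ = 5.670×10⁻⁸×8.61530×10²²×(5464)⁴ = 4.35×10³⁰ W.

λ_max ≈ 0.530 μm; P ≈ 4.35×10³⁰ W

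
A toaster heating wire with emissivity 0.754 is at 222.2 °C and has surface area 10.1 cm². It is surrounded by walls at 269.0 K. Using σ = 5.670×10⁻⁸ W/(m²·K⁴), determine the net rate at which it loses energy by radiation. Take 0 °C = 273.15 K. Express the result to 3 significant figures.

T = 222.2 °C + 273.15 = 495.35 K.
Area A = 10.1 cm² = 1.01×10⁻³ m².
Net radiated power P_net = εσA(T⁴ − T₀⁴) = 0.754×5.670×10⁻⁸×1.01×10⁻³×(495.35⁴ − 269.0⁴).
T⁴ − T₀⁴ = 6.02072×10¹⁰ − 5.23611×10⁹ = 5.49711×10¹⁰ K⁴, so P_net = 2.37 W.

Net loss ≈ 2.37 W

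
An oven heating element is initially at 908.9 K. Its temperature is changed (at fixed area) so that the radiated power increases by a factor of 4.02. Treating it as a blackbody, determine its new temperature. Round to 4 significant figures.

P ∝ T⁴, so T₂/T₁ = (P₂/P₁)^(1/4) = (4.02)^(1/4) = 1.41598.
T₂ = 908.9 × 1.41598 = 1287 K.

T₂ ≈ 1287 K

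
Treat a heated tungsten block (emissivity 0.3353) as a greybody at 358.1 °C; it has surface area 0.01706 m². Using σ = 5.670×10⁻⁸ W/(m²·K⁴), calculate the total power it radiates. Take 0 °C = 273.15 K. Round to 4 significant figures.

T = 358.1 °C + 273.15 = 631.25 K.
Area A = 0.01706 m².
P = εσAT⁴ = 0.3353 × 5.670×10⁻⁸ × 0.01706 × (631.25)⁴ = 51.50 W.

P ≈ 51.50 W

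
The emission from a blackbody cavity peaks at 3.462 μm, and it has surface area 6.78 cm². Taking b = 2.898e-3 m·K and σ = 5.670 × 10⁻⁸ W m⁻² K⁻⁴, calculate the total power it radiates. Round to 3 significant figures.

P ≈ 18.9 W

Wien's law: T = b/λ_max = 2.898×10⁻³/3.462×10⁻⁶ = 837.088 K.
Area A = 6.78 cm² = 6.78×10⁻⁴ m².
Then P = σAT⁴ = 5.670×10⁻⁸×6.78×10⁻⁴×(837.088)⁴ = 18.9 W.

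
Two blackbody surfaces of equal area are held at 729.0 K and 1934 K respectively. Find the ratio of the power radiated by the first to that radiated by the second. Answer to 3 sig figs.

P₁/P₂ ≈ 0.0202

With equal areas, P₁/P₂ = (T₁/T₂)⁴ = (729.0/1934)⁴ = 0.0202.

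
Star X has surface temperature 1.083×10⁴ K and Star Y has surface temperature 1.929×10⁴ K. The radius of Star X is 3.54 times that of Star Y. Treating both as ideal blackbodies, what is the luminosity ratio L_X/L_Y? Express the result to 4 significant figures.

L ∝ R²T⁴, so L_X/L_Y = (R_X/R_Y)²(T_X/T_Y)⁴ = (3.54)² × (1.083×10⁴/1.929×10⁴)⁴ = 12.5316 × 0.0993539 = 1.245.

L_X/L_Y ≈ 1.245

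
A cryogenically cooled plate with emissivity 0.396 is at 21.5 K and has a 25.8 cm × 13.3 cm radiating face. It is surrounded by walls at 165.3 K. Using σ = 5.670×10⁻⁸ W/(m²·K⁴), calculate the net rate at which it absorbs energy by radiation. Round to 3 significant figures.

Net gain ≈ 0.575 W

Area A = 0.258 × 0.133 = 0.034314 m².
Net radiated power P_net = εσA(T⁴ − T₀⁴) = 0.396×5.670×10⁻⁸×0.034314×(21.5⁴ − 165.3⁴).
T⁴ − T₀⁴ = 2.13675×10⁵ − 7.46606×10⁸ = -7.46392×10⁸ K⁴, so P_net = -0.575 W — negative, meaning a net gain of 0.575 W.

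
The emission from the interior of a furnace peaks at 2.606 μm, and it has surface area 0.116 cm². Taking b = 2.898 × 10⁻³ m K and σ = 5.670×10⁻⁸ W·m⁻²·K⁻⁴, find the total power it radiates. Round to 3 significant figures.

P ≈ 1.01 W

Wien's law: T = b/λ_max = 2.898×10⁻³/2.606×10⁻⁶ = 1112.05 K.
Area A = 0.116 cm² = 1.16×10⁻⁵ m².
Then P = σAT⁴ = 5.670×10⁻⁸×1.16×10⁻⁵×(1112.05)⁴ = 1.01 W.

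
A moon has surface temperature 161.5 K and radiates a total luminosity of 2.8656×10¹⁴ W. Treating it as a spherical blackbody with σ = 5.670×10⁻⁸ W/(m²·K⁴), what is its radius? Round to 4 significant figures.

R ≈ 7.689×10⁵ m

L = 4πR²σT⁴ ⇒ R = √(L/(4πσT⁴)).
σT⁴ = 38.5721 W/m², so R = √(2.8656×10¹⁴/(4π×38.5721)) = 7.689×10⁵ m.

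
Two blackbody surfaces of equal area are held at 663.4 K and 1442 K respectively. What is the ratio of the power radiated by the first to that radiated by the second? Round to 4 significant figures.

With equal areas, P₁/P₂ = (T₁/T₂)⁴ = (663.4/1442)⁴ = 0.04480.

P₁/P₂ ≈ 0.04480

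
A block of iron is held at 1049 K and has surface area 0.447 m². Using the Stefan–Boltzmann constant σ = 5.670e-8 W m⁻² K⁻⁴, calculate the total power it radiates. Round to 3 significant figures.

Area A = 0.447 m².
P = σAT⁴ = 5.670×10⁻⁸ × 0.447 × (1049)⁴ = 3.07×10⁴ W.

P ≈ 3.07×10⁴ W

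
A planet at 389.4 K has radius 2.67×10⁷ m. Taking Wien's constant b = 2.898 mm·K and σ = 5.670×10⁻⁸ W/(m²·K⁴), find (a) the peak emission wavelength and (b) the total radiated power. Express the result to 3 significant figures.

(a) λ_max = b/T = 2.898×10⁻³/389.4 = 7.442×10⁻⁶ m = 7.44 μm.
Surface area A = 4πR² = 4π(2.67×10⁷ m)² = 8.95844×10¹⁵ m².
(b) P = σAT⁴ = 5.670×10⁻⁸×8.95844×10¹⁵×(389.4)⁴ = 1.17×10¹⁹ W.

λ_max ≈ 7.44 μm; P ≈ 1.17×10¹⁹ W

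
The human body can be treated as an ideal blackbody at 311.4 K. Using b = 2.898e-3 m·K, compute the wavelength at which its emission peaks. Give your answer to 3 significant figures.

λ_max ≈ 9.31 μm

Wien's displacement law: λ_max = b/T = (2.898×10⁻³ m·K)/(311.4 K) = 9.306×10⁻⁶ m.
That is 9.31 μm, in the infrared range.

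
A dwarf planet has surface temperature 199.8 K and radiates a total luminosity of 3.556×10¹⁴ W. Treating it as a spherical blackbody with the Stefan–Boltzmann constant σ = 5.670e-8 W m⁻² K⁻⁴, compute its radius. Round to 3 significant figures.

L = 4πR²σT⁴ ⇒ R = √(L/(4πσT⁴)).
σT⁴ = 90.3577 W/m², so R = √(3.556×10¹⁴/(4π×90.3577)) = 5.60×10⁵ m.

R ≈ 5.60×10⁵ m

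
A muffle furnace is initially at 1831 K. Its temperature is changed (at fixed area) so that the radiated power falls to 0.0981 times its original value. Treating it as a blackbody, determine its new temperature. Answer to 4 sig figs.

P ∝ T⁴, so T₂/T₁ = (P₂/P₁)^(1/4) = (0.0981)^(1/4) = 0.559651.
T₂ = 1831 × 0.559651 = 1025 K.

T₂ ≈ 1025 K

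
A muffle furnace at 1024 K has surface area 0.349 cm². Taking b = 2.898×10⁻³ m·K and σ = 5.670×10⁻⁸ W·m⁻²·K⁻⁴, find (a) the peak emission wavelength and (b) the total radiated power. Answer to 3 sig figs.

λ_max ≈ 2.83 μm; P ≈ 2.18 W

(a) λ_max = b/T = 2.898×10⁻³/1024 = 2.830×10⁻⁶ m = 2.83 μm.
Area A = 0.349 cm² = 3.49×10⁻⁵ m².
(b) P = σAT⁴ = 5.670×10⁻⁸×3.49×10⁻⁵×(1024)⁴ = 2.18 W.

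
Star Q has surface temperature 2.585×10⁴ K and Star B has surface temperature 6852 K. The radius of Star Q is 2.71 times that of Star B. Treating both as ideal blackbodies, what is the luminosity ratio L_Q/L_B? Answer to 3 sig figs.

L_Q/L_B ≈ 1.49×10³

L ∝ R²T⁴, so L_Q/L_B = (R_Q/R_B)²(T_Q/T_B)⁴ = (2.71)² × (2.585×10⁴/6852)⁴ = 7.3441 × 202.569 = 1.49×10³.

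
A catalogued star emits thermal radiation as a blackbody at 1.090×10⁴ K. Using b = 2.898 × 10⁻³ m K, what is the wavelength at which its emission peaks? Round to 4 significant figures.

λ_max ≈ 265.9 nm

Wien's displacement law: λ_max = b/T = (2.898×10⁻³ m·K)/(1.090×10⁴ K) = 2.6587×10⁻⁷ m.
That is 265.9 nm, in the ultraviolet range.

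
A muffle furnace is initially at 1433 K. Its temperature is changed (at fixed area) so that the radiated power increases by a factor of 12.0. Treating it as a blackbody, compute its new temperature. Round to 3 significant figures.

P ∝ T⁴, so T₂/T₁ = (P₂/P₁)^(1/4) = (12.0)^(1/4) = 1.86121.
T₂ = 1433 × 1.86121 = 2.67×10³ K.

T₂ ≈ 2.67×10³ K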